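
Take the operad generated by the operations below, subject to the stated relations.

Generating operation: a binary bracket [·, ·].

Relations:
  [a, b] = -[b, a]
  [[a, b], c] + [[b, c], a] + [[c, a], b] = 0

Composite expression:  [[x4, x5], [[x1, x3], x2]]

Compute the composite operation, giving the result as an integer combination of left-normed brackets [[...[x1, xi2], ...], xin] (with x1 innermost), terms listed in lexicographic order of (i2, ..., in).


A multilinear Lie element is pinned by x1-initial words (x1 innermost).
Composite bracket: [[x4, x5], [[x1, x3], x2]]
Under [a, b] = ab - ba we get 16 signed associative words (2^4 = 16).
The x1-initial words carry the normal form:
  sign of x1x3x2x4x5 is -1, so it contributes -[[[[x1, x3], x2], x4], x5]
  sign of x1x3x2x5x4 is +1, so it contributes +[[[[x1, x3], x2], x5], x4]

-[[[[x1, x3], x2], x4], x5] + [[[[x1, x3], x2], x5], x4]


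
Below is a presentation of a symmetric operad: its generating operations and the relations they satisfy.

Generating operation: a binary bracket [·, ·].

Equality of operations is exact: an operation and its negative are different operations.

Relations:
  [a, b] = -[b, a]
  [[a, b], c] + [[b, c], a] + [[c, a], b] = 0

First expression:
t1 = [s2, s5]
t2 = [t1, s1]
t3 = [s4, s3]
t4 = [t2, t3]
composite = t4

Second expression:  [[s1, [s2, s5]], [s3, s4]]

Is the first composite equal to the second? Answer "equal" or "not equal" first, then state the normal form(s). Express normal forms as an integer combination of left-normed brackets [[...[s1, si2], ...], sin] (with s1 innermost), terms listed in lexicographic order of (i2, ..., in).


equal; both compose to [[[[s1, s2], s5], s3], s4] - [[[[s1, s2], s5], s4], s3] - [[[[s1, s5], s2], s3], s4] + [[[[s1, s5], s2], s4], s3]


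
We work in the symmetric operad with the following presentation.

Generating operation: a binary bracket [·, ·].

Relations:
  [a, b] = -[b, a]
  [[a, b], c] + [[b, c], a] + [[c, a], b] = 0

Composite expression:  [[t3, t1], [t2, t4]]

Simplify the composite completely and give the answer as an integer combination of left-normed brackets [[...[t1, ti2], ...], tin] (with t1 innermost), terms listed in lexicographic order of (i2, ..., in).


Expand each bracket as ab - ba; the t1-initial words give the coefficients.
Composite bracket: [[t3, t1], [t2, t4]]
Full expansion: 8 signed words from ab - ba (2^3 = 8).
The t1-initial words carry the normal form:
  from t1t3t2t4, sign -1: term -[[[t1, t3], t2], t4]
  from t1t3t4t2, sign +1: term +[[[t1, t3], t4], t2]

-[[[t1, t3], t2], t4] + [[[t1, t3], t4], t2]


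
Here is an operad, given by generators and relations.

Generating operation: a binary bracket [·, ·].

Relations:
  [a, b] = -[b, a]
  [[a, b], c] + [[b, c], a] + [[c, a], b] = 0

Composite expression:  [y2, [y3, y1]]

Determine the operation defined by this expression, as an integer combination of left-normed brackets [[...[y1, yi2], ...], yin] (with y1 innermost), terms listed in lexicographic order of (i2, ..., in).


[[y1, y3], y2]

In the tensor algebra, words opening y1 carry the y1-anchored form.
Composite bracket: [y2, [y3, y1]]
The bracket unfolds into 4 signed words via [a, b] = ab - ba (2^2 = 4).
Keep just the words that open with y1:
  the word y1y3y2 carries sign +1 and contributes +[[y1, y3], y2]


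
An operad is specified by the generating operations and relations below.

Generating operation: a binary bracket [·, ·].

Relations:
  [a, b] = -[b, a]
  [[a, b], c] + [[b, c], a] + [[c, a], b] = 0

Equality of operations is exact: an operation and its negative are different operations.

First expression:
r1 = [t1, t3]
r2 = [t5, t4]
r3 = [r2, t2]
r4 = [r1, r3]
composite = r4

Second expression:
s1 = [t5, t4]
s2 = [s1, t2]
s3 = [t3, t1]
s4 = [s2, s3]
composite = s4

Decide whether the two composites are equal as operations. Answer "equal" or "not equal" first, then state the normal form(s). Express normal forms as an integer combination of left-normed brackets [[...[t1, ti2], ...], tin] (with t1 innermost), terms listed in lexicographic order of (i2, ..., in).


equal — both sides give [[[[t1, t3], t2], t4], t5] - [[[[t1, t3], t2], t5], t4] - [[[[t1, t3], t4], t5], t2] + [[[[t1, t3], t5], t4], t2]

In normal form, the first expression is [[[[t1, t3], t2], t4], t5] - [[[[t1, t3], t2], t5], t4] - [[[[t1, t3], t4], t5], t2] + [[[[t1, t3], t5], t4], t2]
In normal form, the second expression is [[[[t1, t3], t2], t4], t5] - [[[[t1, t3], t2], t5], t4] - [[[[t1, t3], t4], t5], t2] + [[[[t1, t3], t5], t4], t2]
One common form — equal.


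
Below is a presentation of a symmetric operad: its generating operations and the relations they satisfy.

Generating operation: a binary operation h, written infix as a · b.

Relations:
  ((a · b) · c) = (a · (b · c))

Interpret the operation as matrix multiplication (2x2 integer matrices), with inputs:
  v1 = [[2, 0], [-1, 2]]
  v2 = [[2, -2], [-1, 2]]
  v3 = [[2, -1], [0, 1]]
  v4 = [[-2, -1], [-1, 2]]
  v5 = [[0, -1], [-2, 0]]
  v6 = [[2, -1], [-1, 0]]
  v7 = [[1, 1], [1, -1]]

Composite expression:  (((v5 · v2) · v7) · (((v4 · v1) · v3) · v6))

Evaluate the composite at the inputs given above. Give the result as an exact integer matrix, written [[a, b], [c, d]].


(v5 · v2) = [[1, -2], [-4, 4]]
((v5 · v2) · v7) = [[-1, 3], [0, -8]]
(v4 · v1) = [[-3, -2], [-4, 4]]
((v4 · v1) · v3) = [[-6, 1], [-8, 8]]
(((v4 · v1) · v3) · v6) = [[-13, 6], [-24, 8]]
(((v5 · v2) · v7) · (((v4 · v1) · v3) · v6)) = [[-59, 18], [192, -64]]

[[-59, 18], [192, -64]]


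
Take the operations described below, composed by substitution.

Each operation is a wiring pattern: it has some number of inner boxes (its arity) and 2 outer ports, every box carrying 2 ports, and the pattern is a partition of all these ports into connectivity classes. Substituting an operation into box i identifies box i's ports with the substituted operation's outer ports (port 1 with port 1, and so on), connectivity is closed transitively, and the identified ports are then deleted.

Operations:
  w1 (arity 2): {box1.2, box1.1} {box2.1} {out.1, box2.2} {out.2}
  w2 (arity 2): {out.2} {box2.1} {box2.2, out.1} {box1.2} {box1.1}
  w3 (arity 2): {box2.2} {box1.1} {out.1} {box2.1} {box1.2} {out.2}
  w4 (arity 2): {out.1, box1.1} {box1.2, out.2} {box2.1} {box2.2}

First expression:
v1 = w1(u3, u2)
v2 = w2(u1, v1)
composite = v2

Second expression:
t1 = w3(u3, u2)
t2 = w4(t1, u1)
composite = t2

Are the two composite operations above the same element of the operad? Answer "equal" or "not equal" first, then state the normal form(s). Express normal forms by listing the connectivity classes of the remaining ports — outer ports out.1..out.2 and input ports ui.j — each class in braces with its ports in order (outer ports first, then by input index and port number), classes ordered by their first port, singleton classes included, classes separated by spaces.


Normal form of the first expression: {out.1} {out.2} {u1.1} {u1.2} {u2.1} {u2.2} {u3.1, u3.2}
Normal form of the second expression: {out.1} {out.2} {u1.1} {u1.2} {u2.1} {u2.2} {u3.1} {u3.2}
Distinct normal forms: not equal.

not equal: they reduce to {out.1} {out.2} {u1.1} {u1.2} {u2.1} {u2.2} {u3.1, u3.2} and {out.1} {out.2} {u1.1} {u1.2} {u2.1} {u2.2} {u3.1} {u3.2}


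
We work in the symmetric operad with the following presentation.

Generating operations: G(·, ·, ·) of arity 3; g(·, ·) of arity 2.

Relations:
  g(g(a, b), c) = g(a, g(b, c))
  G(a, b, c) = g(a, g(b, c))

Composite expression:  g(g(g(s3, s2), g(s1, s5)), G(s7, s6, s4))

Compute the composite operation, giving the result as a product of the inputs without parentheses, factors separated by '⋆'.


s3 ⋆ s2 ⋆ s1 ⋆ s5 ⋆ s7 ⋆ s6 ⋆ s4

Associativity of g dissolves the nesting; only the s-input order survives.
g(s3, s2) flattens to s3 ⋆ s2
g(s1, s5) flattens to s1 ⋆ s5
g(g(s3, s2), g(s1, s5)) flattens to s3 ⋆ s2 ⋆ s1 ⋆ s5
G(s7, s6, s4) flattens to s7 ⋆ s6 ⋆ s4
g(g(g(s3, s2), g(s1, s5)), G(s7, s6, s4)) flattens to s3 ⋆ s2 ⋆ s1 ⋆ s5 ⋆ s7 ⋆ s6 ⋆ s4


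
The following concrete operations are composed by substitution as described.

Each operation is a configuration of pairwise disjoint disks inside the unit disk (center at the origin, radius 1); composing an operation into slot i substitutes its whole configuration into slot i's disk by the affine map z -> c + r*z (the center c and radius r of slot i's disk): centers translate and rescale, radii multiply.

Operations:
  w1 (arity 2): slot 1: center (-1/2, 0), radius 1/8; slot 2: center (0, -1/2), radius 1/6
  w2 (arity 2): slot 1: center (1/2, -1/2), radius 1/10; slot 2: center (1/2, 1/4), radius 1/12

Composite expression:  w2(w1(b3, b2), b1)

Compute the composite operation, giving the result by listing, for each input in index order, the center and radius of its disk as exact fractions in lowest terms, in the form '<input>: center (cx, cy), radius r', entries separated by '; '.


b1: center (1/2, 1/4), radius 1/12; b2: center (1/2, -11/20), radius 1/60; b3: center (9/20, -1/2), radius 1/80


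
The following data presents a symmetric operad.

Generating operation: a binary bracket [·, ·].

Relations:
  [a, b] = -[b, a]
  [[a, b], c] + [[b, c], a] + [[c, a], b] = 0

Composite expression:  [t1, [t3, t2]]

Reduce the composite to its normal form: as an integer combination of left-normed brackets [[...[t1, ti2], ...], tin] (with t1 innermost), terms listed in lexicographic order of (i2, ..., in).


A multilinear Lie element is pinned by t1-initial words (t1 innermost).
Composite bracket: [t1, [t3, t2]]
Full expansion: 4 signed words from ab - ba (2^2 = 4).
Keep just the words that open with t1:
  t1t2t3 (sign -1) contributes -[[t1, t2], t3]
  t1t3t2 (sign +1) contributes +[[t1, t3], t2]

-[[t1, t2], t3] + [[t1, t3], t2]


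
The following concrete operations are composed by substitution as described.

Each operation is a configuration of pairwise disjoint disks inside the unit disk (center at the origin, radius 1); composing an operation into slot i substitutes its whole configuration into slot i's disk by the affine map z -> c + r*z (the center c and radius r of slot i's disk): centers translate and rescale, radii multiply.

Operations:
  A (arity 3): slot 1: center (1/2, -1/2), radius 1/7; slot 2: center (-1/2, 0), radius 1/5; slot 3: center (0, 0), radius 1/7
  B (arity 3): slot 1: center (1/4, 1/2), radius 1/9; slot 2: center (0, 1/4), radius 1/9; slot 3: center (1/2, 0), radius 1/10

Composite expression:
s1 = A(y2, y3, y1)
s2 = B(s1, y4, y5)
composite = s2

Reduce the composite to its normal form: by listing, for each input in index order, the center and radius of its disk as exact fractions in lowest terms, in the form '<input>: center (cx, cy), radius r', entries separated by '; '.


y1: center (1/4, 1/2), radius 1/63; y2: center (11/36, 4/9), radius 1/63; y3: center (7/36, 1/2), radius 1/45; y4: center (0, 1/4), radius 1/9; y5: center (1/2, 0), radius 1/10

Follow each y-input down from B: c' goes to c + r*c', radius to r*r'.
y2 passes through 2 substitutions, ending at center (11/36, 4/9), radius 1/63
y3 passes through 2 substitutions, ending at center (7/36, 1/2), radius 1/45
y1 passes through 2 substitutions, ending at center (1/4, 1/2), radius 1/63
y4 passes through 1 substitution, ending at center (0, 1/4), radius 1/9
y5 passes through 1 substitution, ending at center (1/2, 0), radius 1/10


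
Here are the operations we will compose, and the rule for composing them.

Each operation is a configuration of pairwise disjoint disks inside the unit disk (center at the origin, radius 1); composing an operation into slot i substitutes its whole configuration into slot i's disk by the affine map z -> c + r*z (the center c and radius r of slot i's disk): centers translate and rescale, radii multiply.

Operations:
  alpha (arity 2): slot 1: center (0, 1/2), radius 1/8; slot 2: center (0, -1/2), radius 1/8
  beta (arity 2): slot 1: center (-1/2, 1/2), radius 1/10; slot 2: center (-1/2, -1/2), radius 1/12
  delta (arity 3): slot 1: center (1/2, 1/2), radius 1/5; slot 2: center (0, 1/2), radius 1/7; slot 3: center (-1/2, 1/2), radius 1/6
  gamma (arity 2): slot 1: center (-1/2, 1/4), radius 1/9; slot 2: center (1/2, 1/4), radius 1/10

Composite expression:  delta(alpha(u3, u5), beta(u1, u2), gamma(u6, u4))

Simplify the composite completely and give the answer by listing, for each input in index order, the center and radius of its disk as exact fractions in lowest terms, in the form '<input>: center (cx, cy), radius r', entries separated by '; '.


Follow each u-input down from delta: c' goes to c + r*c', radius to r*r'.
tracing u3 down its 2-map path: center (1/2, 3/5), radius 1/40
tracing u5 down its 2-map path: center (1/2, 2/5), radius 1/40
tracing u1 down its 2-map path: center (-1/14, 4/7), radius 1/70
tracing u2 down its 2-map path: center (-1/14, 3/7), radius 1/84
tracing u6 down its 2-map path: center (-7/12, 13/24), radius 1/54
tracing u4 down its 2-map path: center (-5/12, 13/24), radius 1/60

u1: center (-1/14, 4/7), radius 1/70; u2: center (-1/14, 3/7), radius 1/84; u3: center (1/2, 3/5), radius 1/40; u4: center (-5/12, 13/24), radius 1/60; u5: center (1/2, 2/5), radius 1/40; u6: center (-7/12, 13/24), radius 1/54


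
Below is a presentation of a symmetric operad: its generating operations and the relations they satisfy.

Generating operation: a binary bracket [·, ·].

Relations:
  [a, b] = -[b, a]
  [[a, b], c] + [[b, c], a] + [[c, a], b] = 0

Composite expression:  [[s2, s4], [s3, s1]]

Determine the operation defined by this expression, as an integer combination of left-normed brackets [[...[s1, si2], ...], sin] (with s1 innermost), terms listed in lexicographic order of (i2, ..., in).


Skip Jacobi rewriting: expand, keep s1-initial words, read off terms.
Composite bracket: [[s2, s4], [s3, s1]]
Applying ab - ba throughout gives 8 signed words (2^3 = 8).
Words beginning with s1 determine it all:
  from s1s3s2s4, sign +1: term +[[[s1, s3], s2], s4]
  from s1s3s4s2, sign -1: term -[[[s1, s3], s4], s2]

[[[s1, s3], s2], s4] - [[[s1, s3], s4], s2]


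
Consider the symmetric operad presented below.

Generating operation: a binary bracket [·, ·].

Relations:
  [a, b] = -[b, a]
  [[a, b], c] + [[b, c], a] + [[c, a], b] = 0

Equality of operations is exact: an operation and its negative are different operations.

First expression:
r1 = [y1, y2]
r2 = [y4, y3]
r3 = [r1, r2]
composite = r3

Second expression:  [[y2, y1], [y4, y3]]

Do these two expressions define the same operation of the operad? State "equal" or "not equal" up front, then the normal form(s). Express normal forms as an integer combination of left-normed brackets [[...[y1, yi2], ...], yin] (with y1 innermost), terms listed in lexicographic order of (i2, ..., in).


not equal: they reduce to -[[[y1, y2], y3], y4] + [[[y1, y2], y4], y3] and [[[y1, y2], y3], y4] - [[[y1, y2], y4], y3]

The first expression, normalized: -[[[y1, y2], y3], y4] + [[[y1, y2], y4], y3]
The second expression, normalized: [[[y1, y2], y3], y4] - [[[y1, y2], y4], y3]
The forms do not match — not equal.


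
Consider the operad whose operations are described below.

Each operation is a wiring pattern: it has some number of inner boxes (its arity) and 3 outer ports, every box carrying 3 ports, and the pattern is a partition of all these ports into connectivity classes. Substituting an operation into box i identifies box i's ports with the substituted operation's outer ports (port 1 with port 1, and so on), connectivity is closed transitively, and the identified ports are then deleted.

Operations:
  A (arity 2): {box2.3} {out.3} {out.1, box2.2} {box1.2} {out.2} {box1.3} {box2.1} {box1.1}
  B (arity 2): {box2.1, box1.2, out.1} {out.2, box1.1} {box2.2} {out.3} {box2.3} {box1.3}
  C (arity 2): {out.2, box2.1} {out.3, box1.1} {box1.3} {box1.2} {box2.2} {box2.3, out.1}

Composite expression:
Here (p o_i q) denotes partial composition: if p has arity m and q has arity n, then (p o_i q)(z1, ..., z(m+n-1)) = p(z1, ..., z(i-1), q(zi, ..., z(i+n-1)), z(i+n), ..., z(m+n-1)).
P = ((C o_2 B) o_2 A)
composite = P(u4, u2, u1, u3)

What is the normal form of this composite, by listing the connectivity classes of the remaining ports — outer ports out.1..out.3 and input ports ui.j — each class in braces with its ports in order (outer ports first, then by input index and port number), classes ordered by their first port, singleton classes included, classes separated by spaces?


Treat the ports identified at C as solder joints: merge, then drop.
stage A: inputs (u2, u1), connectivity {out.1, u1.2} {out.2} {out.3} {u1.1} {u1.3} {u2.1} {u2.2} {u2.3}, out.j its boundary
stage B: inputs (u2, u1, u3), connectivity {out.1, u3.1} {out.2, u1.2} {out.3} {u1.1} {u1.3} {u2.1} {u2.2} {u2.3} {u3.2} {u3.3}, out.j its boundary
stage C: inputs (u4, u2, u1, u3), connectivity {out.1} {out.2, u3.1} {out.3, u4.1} {u1.1} {u1.2} {u1.3} {u2.1} {u2.2} {u2.3} {u3.2} {u3.3} {u4.2} {u4.3}, out.j its boundary

{out.1} {out.2, u3.1} {out.3, u4.1} {u1.1} {u1.2} {u1.3} {u2.1} {u2.2} {u2.3} {u3.2} {u3.3} {u4.2} {u4.3}


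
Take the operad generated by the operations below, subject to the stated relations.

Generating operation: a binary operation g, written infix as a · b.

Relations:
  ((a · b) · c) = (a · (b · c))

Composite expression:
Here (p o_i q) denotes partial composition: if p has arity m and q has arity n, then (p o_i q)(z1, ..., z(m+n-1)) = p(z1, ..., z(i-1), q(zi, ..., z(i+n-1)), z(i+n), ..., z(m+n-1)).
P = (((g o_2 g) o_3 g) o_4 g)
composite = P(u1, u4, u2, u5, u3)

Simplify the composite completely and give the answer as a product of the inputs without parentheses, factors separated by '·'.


u1 · u4 · u2 · u5 · u3

Key point: g is associative — brackets drop, the u-order remains.
(u5 · u3) flattens to u5 · u3
(u2 · (u5 · u3)) flattens to u2 · u5 · u3
(u4 · (u2 · (u5 · u3))) flattens to u4 · u2 · u5 · u3
(u1 · (u4 · (u2 · (u5 · u3)))) flattens to u1 · u4 · u2 · u5 · u3


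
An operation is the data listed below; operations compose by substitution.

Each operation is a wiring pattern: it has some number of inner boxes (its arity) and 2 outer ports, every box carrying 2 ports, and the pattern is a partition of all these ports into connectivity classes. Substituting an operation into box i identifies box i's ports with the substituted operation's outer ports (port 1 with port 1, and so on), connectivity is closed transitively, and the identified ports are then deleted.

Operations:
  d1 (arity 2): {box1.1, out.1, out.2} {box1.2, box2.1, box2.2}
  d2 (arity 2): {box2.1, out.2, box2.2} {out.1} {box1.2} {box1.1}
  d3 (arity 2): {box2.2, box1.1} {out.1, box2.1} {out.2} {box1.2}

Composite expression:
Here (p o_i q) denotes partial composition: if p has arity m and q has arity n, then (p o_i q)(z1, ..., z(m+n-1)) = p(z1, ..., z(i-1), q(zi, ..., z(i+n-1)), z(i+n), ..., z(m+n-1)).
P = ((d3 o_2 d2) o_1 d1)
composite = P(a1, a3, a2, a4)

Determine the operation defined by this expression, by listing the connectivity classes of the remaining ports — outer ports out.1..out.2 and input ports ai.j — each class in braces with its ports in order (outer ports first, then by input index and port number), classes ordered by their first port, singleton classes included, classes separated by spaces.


{out.1} {out.2} {a1.1, a4.1, a4.2} {a1.2, a3.1, a3.2} {a2.1} {a2.2}

Reachability decides: close wires over d3-identified ports.
the subtree at d1 composes to {out.1, out.2, a1.1} {a1.2, a3.1, a3.2} on (a1, a3); out.j = own outer ports
the subtree at d2 composes to {out.1} {out.2, a4.1, a4.2} {a2.1} {a2.2} on (a2, a4); out.j = own outer ports
the subtree at d3 composes to {out.1} {out.2} {a1.1, a4.1, a4.2} {a1.2, a3.1, a3.2} {a2.1} {a2.2} on (a1, a3, a2, a4); out.j = own outer ports


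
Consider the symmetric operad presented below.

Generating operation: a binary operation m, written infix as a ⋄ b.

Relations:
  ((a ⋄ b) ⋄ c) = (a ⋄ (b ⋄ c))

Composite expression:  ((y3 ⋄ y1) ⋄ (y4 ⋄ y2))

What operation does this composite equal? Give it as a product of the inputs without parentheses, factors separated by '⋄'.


Every regrouping of m is equal, so read the y-inputs in written order.
(y3 ⋄ y1) collapses to y3 ⋄ y1
(y4 ⋄ y2) collapses to y4 ⋄ y2
((y3 ⋄ y1) ⋄ (y4 ⋄ y2)) collapses to y3 ⋄ y1 ⋄ y4 ⋄ y2

y3 ⋄ y1 ⋄ y4 ⋄ y2


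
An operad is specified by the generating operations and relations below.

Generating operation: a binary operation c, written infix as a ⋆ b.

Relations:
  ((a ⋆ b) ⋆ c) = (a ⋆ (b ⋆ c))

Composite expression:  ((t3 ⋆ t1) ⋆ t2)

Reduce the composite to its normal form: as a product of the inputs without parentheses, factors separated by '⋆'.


t3 ⋆ t1 ⋆ t2


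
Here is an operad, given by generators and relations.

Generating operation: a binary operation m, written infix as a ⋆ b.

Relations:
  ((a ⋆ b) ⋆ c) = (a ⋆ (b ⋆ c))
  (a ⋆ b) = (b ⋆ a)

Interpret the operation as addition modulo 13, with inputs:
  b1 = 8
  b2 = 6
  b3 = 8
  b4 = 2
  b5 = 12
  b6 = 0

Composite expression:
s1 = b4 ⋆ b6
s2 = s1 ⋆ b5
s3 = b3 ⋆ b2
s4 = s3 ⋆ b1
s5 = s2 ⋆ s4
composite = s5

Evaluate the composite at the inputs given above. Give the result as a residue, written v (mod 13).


(b4 ⋆ b6) = 2
((b4 ⋆ b6) ⋆ b5) = 1
(b3 ⋆ b2) = 1
((b3 ⋆ b2) ⋆ b1) = 9
(((b4 ⋆ b6) ⋆ b5) ⋆ ((b3 ⋆ b2) ⋆ b1)) = 10

10 (mod 13)


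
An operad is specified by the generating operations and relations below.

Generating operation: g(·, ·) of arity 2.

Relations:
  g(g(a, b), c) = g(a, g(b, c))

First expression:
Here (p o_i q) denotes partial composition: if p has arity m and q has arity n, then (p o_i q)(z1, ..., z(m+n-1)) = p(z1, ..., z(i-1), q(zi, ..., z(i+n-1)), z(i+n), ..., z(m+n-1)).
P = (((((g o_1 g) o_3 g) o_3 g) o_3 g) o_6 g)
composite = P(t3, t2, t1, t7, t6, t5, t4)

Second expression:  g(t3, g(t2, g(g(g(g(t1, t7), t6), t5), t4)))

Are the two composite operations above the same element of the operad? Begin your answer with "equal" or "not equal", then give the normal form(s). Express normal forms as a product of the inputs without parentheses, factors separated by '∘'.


equal; the common form is t3 ∘ t2 ∘ t1 ∘ t7 ∘ t6 ∘ t5 ∘ t4

Normal form of the first expression: t3 ∘ t2 ∘ t1 ∘ t7 ∘ t6 ∘ t5 ∘ t4
Normal form of the second expression: t3 ∘ t2 ∘ t1 ∘ t7 ∘ t6 ∘ t5 ∘ t4
Same normal form: equal.


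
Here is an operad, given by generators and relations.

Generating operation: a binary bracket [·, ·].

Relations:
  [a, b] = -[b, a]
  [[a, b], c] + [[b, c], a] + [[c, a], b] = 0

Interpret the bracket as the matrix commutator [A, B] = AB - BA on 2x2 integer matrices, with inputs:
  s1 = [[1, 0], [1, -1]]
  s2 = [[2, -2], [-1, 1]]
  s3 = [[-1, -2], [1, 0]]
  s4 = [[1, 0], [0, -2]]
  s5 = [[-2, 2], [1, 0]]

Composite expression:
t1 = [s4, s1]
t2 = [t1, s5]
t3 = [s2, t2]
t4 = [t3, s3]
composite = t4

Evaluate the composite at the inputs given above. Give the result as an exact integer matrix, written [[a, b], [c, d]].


[[-12, 72], [42, 12]]

[s4, s1] = [[0, 0], [-3, 0]]
[[s4, s1], s5] = [[6, 0], [6, -6]]
[s2, [[s4, s1], s5]] = [[-12, 24], [-18, 12]]
[[s2, [[s4, s1], s5]], s3] = [[-12, 72], [42, 12]]


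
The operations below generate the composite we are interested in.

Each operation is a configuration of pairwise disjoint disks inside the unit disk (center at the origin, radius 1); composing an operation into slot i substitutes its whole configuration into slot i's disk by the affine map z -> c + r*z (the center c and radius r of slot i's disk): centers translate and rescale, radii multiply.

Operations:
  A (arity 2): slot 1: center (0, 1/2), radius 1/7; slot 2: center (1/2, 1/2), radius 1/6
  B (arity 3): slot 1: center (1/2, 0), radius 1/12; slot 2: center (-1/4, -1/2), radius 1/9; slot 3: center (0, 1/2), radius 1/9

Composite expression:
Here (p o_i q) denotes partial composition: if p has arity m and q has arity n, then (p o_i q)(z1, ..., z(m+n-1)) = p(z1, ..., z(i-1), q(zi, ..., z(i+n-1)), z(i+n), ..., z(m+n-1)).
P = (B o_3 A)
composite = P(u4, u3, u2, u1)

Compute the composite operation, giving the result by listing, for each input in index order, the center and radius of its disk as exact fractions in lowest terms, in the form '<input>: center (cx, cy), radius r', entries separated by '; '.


Only the slot chain above each u matters under B; compose those maps.
input u4: applying the 1 nested substitution gives center (1/2, 0), radius 1/12
input u3: applying the 1 nested substitution gives center (-1/4, -1/2), radius 1/9
input u2: applying the 2 nested substitutions gives center (0, 5/9), radius 1/63
input u1: applying the 2 nested substitutions gives center (1/18, 5/9), radius 1/54

u1: center (1/18, 5/9), radius 1/54; u2: center (0, 5/9), radius 1/63; u3: center (-1/4, -1/2), radius 1/9; u4: center (1/2, 0), radius 1/12


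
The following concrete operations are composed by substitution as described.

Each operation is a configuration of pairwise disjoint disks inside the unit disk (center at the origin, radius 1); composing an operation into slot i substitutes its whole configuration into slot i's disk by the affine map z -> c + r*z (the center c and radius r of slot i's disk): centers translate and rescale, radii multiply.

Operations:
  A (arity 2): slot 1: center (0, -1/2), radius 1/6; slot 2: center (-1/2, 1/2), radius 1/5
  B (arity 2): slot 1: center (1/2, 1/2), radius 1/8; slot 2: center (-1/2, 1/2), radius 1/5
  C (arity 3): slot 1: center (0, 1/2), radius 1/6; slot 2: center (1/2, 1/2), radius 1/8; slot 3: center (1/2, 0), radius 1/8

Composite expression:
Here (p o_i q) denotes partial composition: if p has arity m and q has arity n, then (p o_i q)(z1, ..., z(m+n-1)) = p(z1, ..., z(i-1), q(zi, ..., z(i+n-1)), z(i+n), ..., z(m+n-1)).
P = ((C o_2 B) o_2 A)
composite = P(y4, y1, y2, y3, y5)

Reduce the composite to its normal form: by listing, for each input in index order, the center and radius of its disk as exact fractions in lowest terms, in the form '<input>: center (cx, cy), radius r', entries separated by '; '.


Follow each y-input down from C: c' goes to c + r*c', radius to r*r'.
y4 passes through 1 substitution, ending at center (0, 1/2), radius 1/6
y1 passes through 3 substitutions, ending at center (9/16, 71/128), radius 1/384
y2 passes through 3 substitutions, ending at center (71/128, 73/128), radius 1/320
y3 passes through 2 substitutions, ending at center (7/16, 9/16), radius 1/40
y5 passes through 1 substitution, ending at center (1/2, 0), radius 1/8

y1: center (9/16, 71/128), radius 1/384; y2: center (71/128, 73/128), radius 1/320; y3: center (7/16, 9/16), radius 1/40; y4: center (0, 1/2), radius 1/6; y5: center (1/2, 0), radius 1/8


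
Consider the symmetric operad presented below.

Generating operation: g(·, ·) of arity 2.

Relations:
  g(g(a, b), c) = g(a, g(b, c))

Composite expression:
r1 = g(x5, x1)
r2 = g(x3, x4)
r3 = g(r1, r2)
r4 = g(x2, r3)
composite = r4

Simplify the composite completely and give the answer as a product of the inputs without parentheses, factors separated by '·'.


x2 · x5 · x1 · x3 · x4

All parenthesizations of g agree; list the x-inputs left to right.
g(x5, x1) flattens to x5 · x1
g(x3, x4) flattens to x3 · x4
g(g(x5, x1), g(x3, x4)) flattens to x5 · x1 · x3 · x4
g(x2, g(g(x5, x1), g(x3, x4))) flattens to x2 · x5 · x1 · x3 · x4


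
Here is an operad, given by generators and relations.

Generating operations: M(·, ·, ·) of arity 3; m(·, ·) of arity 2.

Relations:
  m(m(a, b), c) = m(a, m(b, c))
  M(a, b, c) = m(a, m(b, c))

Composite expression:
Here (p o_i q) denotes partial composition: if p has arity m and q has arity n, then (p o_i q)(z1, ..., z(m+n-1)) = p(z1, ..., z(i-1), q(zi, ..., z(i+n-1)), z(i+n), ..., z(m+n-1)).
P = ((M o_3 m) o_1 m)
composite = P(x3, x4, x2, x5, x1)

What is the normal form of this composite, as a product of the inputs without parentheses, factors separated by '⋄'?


x3 ⋄ x4 ⋄ x2 ⋄ x5 ⋄ x1

Every regrouping of M is equal, so read the x-inputs in written order.
m(x3, x4) reduces to x3 ⋄ x4
m(x5, x1) reduces to x5 ⋄ x1
M(m(x3, x4), x2, m(x5, x1)) reduces to x3 ⋄ x4 ⋄ x2 ⋄ x5 ⋄ x1


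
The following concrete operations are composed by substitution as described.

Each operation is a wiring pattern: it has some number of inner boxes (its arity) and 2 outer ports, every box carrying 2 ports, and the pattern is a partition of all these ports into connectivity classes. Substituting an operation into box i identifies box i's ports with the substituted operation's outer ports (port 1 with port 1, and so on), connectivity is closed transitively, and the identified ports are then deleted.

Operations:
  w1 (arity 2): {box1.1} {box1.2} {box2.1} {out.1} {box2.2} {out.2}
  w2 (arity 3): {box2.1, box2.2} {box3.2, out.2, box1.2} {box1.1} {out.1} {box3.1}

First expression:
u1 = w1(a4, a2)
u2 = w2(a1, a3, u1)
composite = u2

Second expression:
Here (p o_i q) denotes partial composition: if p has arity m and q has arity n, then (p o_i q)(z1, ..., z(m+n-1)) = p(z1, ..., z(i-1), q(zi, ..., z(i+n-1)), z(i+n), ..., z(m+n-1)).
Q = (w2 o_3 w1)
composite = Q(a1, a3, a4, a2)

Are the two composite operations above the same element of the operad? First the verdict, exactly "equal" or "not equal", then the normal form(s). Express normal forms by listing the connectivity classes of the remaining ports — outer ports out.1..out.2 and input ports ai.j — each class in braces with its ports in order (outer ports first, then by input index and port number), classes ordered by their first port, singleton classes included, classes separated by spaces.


equal; the common form is {out.1} {out.2, a1.2} {a1.1} {a2.1} {a2.2} {a3.1, a3.2} {a4.1} {a4.2}

The first composite normalizes to {out.1} {out.2, a1.2} {a1.1} {a2.1} {a2.2} {a3.1, a3.2} {a4.1} {a4.2}
The second composite normalizes to {out.1} {out.2, a1.2} {a1.1} {a2.1} {a2.2} {a3.1, a3.2} {a4.1} {a4.2}
Both agree, so they are equal.


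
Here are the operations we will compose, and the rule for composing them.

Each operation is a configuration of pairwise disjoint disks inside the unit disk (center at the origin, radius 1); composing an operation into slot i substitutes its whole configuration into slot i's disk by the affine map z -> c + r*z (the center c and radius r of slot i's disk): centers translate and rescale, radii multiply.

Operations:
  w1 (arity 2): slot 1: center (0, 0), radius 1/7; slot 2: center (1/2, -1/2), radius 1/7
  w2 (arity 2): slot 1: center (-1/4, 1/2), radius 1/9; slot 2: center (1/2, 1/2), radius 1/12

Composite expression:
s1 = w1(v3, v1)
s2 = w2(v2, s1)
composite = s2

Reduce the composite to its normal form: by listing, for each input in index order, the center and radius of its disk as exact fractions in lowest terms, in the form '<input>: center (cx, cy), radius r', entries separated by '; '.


Affine substitution under w2: radii multiply and v-centers shift.
v2 passes through 1 substitution, ending at center (-1/4, 1/2), radius 1/9
v3 passes through 2 substitutions, ending at center (1/2, 1/2), radius 1/84
v1 passes through 2 substitutions, ending at center (13/24, 11/24), radius 1/84

v1: center (13/24, 11/24), radius 1/84; v2: center (-1/4, 1/2), radius 1/9; v3: center (1/2, 1/2), radius 1/84


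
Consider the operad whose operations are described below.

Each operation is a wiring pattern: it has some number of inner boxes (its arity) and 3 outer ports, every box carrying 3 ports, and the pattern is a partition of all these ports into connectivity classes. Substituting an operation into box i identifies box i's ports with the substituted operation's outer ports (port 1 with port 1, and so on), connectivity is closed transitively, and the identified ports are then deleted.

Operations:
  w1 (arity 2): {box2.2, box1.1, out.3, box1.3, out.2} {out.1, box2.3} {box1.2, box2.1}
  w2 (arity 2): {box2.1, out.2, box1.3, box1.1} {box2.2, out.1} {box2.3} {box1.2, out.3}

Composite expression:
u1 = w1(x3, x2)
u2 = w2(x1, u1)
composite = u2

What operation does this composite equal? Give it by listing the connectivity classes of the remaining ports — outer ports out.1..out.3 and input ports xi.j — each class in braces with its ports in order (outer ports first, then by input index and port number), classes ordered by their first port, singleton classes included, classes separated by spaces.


{out.1, x2.2, x3.1, x3.3} {out.2, x1.1, x1.3, x2.3} {out.3, x1.2} {x2.1, x3.2}


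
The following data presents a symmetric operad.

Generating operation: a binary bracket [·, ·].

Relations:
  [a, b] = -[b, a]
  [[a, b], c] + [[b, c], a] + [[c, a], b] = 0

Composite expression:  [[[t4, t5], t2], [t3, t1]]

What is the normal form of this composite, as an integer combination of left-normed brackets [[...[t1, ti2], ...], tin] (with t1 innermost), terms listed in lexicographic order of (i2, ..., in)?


Antisymmetry and Jacobi reduce to t1-anchored left-normed brackets.
Composite bracket: [[[t4, t5], t2], [t3, t1]]
Full expansion: 16 signed words from ab - ba (2^4 = 16).
Words beginning with t1 determine it all:
  the word t1t3t2t4t5 carries sign -1 and contributes -[[[[t1, t3], t2], t4], t5]
  the word t1t3t2t5t4 carries sign +1 and contributes +[[[[t1, t3], t2], t5], t4]
  the word t1t3t4t5t2 carries sign +1 and contributes +[[[[t1, t3], t4], t5], t2]
  the word t1t3t5t4t2 carries sign -1 and contributes -[[[[t1, t3], t5], t4], t2]

-[[[[t1, t3], t2], t4], t5] + [[[[t1, t3], t2], t5], t4] + [[[[t1, t3], t4], t5], t2] - [[[[t1, t3], t5], t4], t2]


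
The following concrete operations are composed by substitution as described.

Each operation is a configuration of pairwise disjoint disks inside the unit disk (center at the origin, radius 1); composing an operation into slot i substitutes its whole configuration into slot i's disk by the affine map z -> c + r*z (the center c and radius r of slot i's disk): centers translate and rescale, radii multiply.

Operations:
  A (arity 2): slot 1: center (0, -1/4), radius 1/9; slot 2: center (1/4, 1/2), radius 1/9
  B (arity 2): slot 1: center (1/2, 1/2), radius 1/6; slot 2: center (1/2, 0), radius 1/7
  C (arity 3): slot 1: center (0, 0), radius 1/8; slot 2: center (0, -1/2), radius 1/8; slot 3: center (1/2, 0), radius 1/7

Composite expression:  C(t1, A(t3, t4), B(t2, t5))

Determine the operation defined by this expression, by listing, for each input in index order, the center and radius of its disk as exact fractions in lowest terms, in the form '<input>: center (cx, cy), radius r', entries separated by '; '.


Each t-disk chains the slot maps above it in C; radii multiply.
t1 passes through 1 substitution, ending at center (0, 0), radius 1/8
t3 passes through 2 substitutions, ending at center (0, -17/32), radius 1/72
t4 passes through 2 substitutions, ending at center (1/32, -7/16), radius 1/72
t2 passes through 2 substitutions, ending at center (4/7, 1/14), radius 1/42
t5 passes through 2 substitutions, ending at center (4/7, 0), radius 1/49

t1: center (0, 0), radius 1/8; t2: center (4/7, 1/14), radius 1/42; t3: center (0, -17/32), radius 1/72; t4: center (1/32, -7/16), radius 1/72; t5: center (4/7, 0), radius 1/49


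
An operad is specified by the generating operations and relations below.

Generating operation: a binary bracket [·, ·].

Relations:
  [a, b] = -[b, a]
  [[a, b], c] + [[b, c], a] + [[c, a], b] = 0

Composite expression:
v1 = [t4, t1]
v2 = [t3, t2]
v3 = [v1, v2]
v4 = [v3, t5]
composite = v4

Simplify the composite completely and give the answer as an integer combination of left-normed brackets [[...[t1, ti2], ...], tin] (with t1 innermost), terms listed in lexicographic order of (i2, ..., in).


[[[[t1, t4], t2], t3], t5] - [[[[t1, t4], t3], t2], t5]

A multilinear Lie element is pinned by t1-initial words (t1 innermost).
Composite bracket: [[[t4, t1], [t3, t2]], t5]
Full expansion: 16 signed words from ab - ba (2^4 = 16).
Only words starting with t1 matter:
  the word t1t4t2t3t5 carries sign +1 and contributes +[[[[t1, t4], t2], t3], t5]
  the word t1t4t3t2t5 carries sign -1 and contributes -[[[[t1, t4], t3], t2], t5]


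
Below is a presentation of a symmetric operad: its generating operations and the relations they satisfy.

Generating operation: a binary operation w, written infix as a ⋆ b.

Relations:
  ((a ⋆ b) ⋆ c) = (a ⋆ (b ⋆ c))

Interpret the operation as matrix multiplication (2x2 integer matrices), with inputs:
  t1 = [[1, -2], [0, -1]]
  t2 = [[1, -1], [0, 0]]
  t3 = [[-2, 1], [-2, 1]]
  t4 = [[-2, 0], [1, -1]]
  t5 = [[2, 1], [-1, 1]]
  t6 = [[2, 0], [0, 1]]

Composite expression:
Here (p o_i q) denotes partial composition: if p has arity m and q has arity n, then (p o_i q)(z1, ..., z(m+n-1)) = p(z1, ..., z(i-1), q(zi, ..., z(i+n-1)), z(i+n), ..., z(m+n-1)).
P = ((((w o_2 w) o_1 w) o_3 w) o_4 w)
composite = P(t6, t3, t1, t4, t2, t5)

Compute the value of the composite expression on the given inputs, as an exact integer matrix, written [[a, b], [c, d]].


[[42, 0], [21, 0]]

(t6 ⋆ t3) = [[-4, 2], [-2, 1]]
(t4 ⋆ t2) = [[-2, 2], [1, -1]]
(t1 ⋆ (t4 ⋆ t2)) = [[-4, 4], [-1, 1]]
((t1 ⋆ (t4 ⋆ t2)) ⋆ t5) = [[-12, 0], [-3, 0]]
((t6 ⋆ t3) ⋆ ((t1 ⋆ (t4 ⋆ t2)) ⋆ t5)) = [[42, 0], [21, 0]]


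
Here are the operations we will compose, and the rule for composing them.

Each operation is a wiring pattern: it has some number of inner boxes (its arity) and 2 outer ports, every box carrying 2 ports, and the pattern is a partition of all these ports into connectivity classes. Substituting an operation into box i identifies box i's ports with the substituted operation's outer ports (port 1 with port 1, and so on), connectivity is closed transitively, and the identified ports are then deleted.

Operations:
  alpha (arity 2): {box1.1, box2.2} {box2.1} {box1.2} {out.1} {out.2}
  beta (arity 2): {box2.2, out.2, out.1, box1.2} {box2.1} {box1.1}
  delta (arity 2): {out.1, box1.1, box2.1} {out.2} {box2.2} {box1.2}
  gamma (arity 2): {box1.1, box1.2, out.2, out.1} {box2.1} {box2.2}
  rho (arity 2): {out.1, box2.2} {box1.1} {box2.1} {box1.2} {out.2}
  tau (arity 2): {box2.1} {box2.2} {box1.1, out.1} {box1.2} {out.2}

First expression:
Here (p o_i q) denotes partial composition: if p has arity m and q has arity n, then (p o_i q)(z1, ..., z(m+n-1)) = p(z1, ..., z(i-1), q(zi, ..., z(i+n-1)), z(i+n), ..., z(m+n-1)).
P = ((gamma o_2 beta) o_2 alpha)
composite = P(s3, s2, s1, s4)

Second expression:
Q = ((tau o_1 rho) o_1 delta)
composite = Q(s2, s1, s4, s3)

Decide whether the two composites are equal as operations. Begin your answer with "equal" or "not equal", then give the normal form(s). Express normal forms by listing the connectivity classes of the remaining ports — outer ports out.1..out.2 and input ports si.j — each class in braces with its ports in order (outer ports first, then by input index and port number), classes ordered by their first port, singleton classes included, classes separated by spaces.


not equal — first {out.1, out.2, s3.1, s3.2} {s1.1} {s1.2, s2.1} {s2.2} {s4.1} {s4.2}, second {out.1, s4.2} {out.2} {s1.1, s2.1} {s1.2} {s2.2} {s3.1} {s3.2} {s4.1}

Normal form of the first expression: {out.1, out.2, s3.1, s3.2} {s1.1} {s1.2, s2.1} {s2.2} {s4.1} {s4.2}
Normal form of the second expression: {out.1, s4.2} {out.2} {s1.1, s2.1} {s1.2} {s2.2} {s3.1} {s3.2} {s4.1}
Different reductions; not equal.


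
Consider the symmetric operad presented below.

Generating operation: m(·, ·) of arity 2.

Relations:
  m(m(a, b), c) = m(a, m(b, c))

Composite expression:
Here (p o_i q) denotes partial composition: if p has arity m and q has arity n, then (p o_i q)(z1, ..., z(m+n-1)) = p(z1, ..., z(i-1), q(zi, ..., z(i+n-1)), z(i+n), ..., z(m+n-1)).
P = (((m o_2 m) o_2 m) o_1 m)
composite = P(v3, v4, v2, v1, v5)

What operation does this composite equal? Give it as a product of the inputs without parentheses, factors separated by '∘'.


Associativity of m dissolves the nesting; only the v-input order survives.
m(v3, v4) flattens to v3 ∘ v4
m(v2, v1) flattens to v2 ∘ v1
m(m(v2, v1), v5) flattens to v2 ∘ v1 ∘ v5
m(m(v3, v4), m(m(v2, v1), v5)) flattens to v3 ∘ v4 ∘ v2 ∘ v1 ∘ v5

v3 ∘ v4 ∘ v2 ∘ v1 ∘ v5
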